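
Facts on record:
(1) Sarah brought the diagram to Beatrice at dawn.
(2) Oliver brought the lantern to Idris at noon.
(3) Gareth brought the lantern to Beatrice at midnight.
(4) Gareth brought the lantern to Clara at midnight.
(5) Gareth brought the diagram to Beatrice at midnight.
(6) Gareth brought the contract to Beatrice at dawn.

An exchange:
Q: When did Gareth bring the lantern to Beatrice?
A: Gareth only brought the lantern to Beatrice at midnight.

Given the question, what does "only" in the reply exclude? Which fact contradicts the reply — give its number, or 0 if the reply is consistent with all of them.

0

Answering "When did ...?" puts focus on the setting — here, "at midnight".
So "only" ranges over settings; the rest (agent = Gareth, thing = the lantern, recipient = Beatrice) is presupposed.
No listed fact shares that background with another setting. Nothing contradicts the reply.
(Fact (5) would refute a reading with focus on the thing — but that is not what the question asks.)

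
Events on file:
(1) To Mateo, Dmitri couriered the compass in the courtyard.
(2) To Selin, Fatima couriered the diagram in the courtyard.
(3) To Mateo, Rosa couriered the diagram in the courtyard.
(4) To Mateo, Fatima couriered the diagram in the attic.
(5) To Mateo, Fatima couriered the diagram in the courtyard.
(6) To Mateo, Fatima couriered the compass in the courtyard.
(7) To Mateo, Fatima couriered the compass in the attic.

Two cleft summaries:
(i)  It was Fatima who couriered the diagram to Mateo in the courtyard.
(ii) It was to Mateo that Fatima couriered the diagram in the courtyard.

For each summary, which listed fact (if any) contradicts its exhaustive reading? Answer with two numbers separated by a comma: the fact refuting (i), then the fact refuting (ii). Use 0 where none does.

3, 2

(i): focus "Fatima". Looking for thing = the diagram, recipient = Mateo, setting = in the courtyard with some other agent — fact (3) has Rosa there. Refuted.
(ii): focus "Mateo". Looking for agent = Fatima, thing = the diagram, setting = in the courtyard with some other recipient — fact (2) has Selin there. Refuted.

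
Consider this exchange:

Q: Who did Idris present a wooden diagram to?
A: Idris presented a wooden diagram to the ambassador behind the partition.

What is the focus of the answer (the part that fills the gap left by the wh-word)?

to the ambassador

The wh-word "who" asks about the recipient.
In the answer, "Idris" and "a wooden diagram" are given — repeated from the question.
"behind the partition" is also new, but it specifies the location, which is not what the question asks about — so it is not the focus.
The constituent filling the recipient gap is "to the ambassador"; that is the focus.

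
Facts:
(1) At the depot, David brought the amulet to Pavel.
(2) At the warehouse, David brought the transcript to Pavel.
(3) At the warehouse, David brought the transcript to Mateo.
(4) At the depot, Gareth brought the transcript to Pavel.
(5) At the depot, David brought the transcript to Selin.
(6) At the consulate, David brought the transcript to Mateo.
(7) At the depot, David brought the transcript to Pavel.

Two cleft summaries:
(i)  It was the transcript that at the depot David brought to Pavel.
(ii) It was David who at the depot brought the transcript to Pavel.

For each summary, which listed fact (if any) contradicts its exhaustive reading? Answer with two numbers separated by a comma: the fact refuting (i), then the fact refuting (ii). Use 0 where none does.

1, 4

Summary (i) focuses "the transcript" (the thing); background David as agent and Pavel as recipient and at the depot as setting. Fact (1) matches that background with thing = the amulet — refutes (i).
Summary (ii) focuses "David" (the agent); background the transcript as thing and Pavel as recipient and at the depot as setting. Fact (4) matches that background with agent = Gareth — refutes (ii).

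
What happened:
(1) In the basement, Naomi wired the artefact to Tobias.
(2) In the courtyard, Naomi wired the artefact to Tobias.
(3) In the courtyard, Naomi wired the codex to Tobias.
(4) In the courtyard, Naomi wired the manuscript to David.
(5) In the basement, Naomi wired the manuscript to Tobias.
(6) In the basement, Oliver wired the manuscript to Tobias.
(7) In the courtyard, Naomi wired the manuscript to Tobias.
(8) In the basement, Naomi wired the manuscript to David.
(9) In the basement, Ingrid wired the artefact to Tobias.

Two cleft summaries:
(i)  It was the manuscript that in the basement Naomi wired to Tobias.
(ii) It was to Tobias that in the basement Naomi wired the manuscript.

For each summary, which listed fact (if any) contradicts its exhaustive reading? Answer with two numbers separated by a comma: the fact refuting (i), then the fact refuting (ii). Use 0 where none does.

Summary (i) focuses "the manuscript" (the thing); background agent = Naomi, recipient = Tobias, setting = in the basement. Fact (1) matches that background with thing = the artefact — refutes (i).
Summary (ii) focuses "Tobias" (the recipient); background agent = Naomi, thing = the manuscript, setting = in the basement. Fact (8) matches that background with recipient = David — refutes (ii).

1, 8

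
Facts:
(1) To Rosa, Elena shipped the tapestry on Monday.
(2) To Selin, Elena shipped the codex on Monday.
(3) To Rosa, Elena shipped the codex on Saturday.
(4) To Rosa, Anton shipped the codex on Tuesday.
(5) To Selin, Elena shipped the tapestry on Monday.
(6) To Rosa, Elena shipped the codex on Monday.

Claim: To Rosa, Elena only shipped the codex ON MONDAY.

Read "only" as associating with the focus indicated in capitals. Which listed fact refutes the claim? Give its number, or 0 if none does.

The capitals mark "on Monday" as focus. So "only" rules out other settings, with the rest (Elena as agent and the codex as thing and Rosa as recipient) as background.
Fact (3) matches on Elena as agent and the codex as thing and Rosa as recipient, but has setting = on Saturday instead. That refutes the claim.

3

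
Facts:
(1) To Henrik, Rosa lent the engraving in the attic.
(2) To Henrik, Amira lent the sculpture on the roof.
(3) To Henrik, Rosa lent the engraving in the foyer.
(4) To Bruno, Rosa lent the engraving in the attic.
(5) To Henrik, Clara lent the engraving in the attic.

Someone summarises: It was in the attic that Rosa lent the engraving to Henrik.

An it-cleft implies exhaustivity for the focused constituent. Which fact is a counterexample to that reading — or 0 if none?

3

Focus of the cleft: "in the attic" (the setting). Presupposed background: same agent, thing, recipient (Rosa / the engraving / Henrik).
The exhaustive reading says no other setting fits that background.
Fact (3) shares the background but with setting = in the foyer; exhaustivity is violated.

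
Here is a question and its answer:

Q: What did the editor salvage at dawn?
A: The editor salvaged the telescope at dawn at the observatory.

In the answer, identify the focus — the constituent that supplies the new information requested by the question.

the telescope

The wh-word "what" asks about the direct object.
In the answer, "the editor" and "at dawn" are given — repeated from the question.
"at the observatory" is also new, but it specifies the location, which is not what the question asks about — so it is not the focus.
The constituent filling the direct object gap is "the telescope"; that is the focus.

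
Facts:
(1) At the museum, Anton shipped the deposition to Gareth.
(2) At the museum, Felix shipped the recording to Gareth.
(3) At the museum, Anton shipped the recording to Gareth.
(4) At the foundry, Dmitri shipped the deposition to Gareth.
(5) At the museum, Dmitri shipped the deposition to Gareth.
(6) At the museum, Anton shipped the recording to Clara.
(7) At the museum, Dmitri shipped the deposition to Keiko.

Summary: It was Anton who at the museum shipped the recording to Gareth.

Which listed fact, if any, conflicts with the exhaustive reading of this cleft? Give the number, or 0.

Focus of the cleft: "Anton" (the agent). Presupposed background: same thing, recipient, setting (the recording / Gareth / at the museum).
Exhaustivity: Anton is the only agent satisfying that background.
Fact (2) shares the background but with agent = Felix; exhaustivity is violated.

2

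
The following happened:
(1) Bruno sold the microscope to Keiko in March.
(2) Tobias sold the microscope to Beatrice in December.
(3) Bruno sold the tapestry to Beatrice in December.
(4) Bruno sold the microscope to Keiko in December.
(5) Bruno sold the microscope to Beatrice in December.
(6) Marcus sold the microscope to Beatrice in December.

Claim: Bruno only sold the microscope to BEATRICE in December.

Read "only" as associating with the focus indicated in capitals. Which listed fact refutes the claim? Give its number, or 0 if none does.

The capitals mark "Beatrice" as focus. So "only" rules out other recipients, with the rest (Bruno as agent and the microscope as thing and in December as setting) as background.
Fact (4) matches on Bruno as agent and the microscope as thing and in December as setting, but has recipient = Keiko instead. That refutes the claim.

4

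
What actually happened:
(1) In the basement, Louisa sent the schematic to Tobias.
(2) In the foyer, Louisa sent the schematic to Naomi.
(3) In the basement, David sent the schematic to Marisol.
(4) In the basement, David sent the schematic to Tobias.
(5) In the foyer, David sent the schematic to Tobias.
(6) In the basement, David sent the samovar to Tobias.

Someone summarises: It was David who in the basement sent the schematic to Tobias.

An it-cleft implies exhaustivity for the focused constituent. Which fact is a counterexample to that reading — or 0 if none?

The cleft puts "David" in focus and presupposes the open proposition with the schematic as thing and Tobias as recipient and in the basement as setting.
Exhaustivity: David is the only agent satisfying that background.
But fact (1) also has the schematic as thing and Tobias as recipient and in the basement as setting, with agent = Louisa — so the exhaustive reading fails.

1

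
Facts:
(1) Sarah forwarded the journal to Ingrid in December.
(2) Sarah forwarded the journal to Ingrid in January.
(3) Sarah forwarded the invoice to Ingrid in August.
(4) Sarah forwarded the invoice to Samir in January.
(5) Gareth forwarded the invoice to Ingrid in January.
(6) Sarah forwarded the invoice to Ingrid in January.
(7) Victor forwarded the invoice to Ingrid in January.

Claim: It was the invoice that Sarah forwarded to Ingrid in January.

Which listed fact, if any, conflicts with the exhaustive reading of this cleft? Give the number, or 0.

The cleft puts "the invoice" in focus and presupposes the open proposition with same agent, recipient, setting (Sarah / Ingrid / in January).
The exhaustive reading says no other thing fits that background.
Fact (2) shares the background but with thing = the journal; exhaustivity is violated.

2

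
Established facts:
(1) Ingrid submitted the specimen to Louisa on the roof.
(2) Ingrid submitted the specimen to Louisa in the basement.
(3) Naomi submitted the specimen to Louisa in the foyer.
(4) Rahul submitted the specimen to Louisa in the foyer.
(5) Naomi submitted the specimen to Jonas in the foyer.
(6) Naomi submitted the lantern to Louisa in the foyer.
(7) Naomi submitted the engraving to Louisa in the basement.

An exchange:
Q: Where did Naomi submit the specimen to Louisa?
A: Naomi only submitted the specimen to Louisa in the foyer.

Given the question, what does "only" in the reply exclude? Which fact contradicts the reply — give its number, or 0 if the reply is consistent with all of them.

The question "Where did ...?" targets the setting, so in the reply the focus falls on "in the foyer".
So "only" ranges over settings; the rest (same agent, thing, recipient (Naomi / the specimen / Louisa)) is presupposed.
No listed fact shares that background with another setting. Nothing contradicts the reply.
(Fact (5) would refute a reading with focus on the recipient — but that is not what the question asks.)

0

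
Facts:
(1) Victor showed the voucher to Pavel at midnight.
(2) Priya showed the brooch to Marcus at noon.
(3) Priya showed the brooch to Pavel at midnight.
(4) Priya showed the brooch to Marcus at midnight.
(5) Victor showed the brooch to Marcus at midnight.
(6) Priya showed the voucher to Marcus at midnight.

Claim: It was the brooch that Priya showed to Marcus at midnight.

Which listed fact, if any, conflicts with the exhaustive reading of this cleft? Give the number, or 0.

The cleft puts "the brooch" in focus and presupposes the open proposition with Priya as agent and Marcus as recipient and at midnight as setting.
The exhaustive reading says no other thing fits that background.
Fact (6) shares the background but with thing = the voucher; exhaustivity is violated.

6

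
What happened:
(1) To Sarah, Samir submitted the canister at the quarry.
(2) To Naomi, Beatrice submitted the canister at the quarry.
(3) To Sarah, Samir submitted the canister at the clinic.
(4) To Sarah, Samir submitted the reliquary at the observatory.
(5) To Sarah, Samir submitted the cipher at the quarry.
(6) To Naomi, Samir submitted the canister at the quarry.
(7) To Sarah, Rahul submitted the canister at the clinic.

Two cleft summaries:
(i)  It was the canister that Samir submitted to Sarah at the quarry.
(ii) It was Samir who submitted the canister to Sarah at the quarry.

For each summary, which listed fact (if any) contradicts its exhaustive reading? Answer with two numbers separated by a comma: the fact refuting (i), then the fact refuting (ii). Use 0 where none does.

5, 0

Summary (i) focuses "the canister" (the thing); background agent = Samir, recipient = Sarah, setting = at the quarry. Fact (5) matches that background with thing = the cipher — refutes (i).
Summary (ii) focuses "Samir" (the agent); background thing = the canister, recipient = Sarah, setting = at the quarry. No fact matches that background with a different agent, so 0.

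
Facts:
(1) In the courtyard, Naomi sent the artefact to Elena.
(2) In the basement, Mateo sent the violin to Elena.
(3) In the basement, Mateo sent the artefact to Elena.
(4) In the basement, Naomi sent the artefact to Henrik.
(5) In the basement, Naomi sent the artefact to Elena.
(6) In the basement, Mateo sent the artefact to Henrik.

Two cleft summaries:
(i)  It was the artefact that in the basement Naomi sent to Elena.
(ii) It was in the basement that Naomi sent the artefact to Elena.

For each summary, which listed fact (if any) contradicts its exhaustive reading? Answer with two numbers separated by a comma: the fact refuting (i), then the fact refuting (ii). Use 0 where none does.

(i): focus "the artefact". No fact shares agent = Naomi, recipient = Elena, setting = in the basement with a different thing. 0.
(ii): focus "in the basement". Looking for agent = Naomi, thing = the artefact, recipient = Elena with some other setting — fact (1) has in the courtyard there. Refuted.

0, 1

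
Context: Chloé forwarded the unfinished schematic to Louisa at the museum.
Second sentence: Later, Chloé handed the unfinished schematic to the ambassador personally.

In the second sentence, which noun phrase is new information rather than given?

the ambassador

"Chloé" and "the unfinished schematic" in the second sentence are given — already mentioned in the context.
"the ambassador" has no antecedent in the context; it is discourse-new.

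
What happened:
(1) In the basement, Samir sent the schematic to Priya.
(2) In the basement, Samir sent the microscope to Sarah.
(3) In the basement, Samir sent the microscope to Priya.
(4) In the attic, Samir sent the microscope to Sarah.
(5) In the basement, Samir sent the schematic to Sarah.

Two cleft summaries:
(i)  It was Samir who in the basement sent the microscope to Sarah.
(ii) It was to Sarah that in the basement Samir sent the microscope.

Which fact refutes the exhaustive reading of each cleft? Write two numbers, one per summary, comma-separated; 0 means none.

0, 3

(i): focus "Samir". No fact shares same thing, recipient, setting (the microscope / Sarah / in the basement) with a different agent. 0.
(ii): focus "Sarah". Looking for same agent, thing, setting (Samir / the microscope / in the basement) with some other recipient — fact (3) has Priya there. Refuted.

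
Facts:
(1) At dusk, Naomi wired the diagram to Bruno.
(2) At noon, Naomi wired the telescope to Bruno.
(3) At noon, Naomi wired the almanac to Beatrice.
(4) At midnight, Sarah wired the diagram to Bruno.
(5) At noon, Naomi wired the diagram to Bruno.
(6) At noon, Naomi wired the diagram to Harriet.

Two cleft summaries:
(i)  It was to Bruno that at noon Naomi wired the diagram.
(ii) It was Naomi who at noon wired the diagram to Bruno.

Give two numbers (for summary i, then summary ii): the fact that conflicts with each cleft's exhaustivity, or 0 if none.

(i): focus "Bruno". Looking for Naomi as agent and the diagram as thing and at noon as setting with some other recipient — fact (6) has Harriet there. Refuted.
(ii): focus "Naomi". No fact shares the diagram as thing and Bruno as recipient and at noon as setting with a different agent. 0.

6, 0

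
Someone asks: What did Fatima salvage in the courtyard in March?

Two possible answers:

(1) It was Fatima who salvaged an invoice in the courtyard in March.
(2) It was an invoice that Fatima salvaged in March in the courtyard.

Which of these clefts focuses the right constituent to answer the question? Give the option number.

2

The question word "what" targets the direct object.
Option (1) clefts "Fatima" — the subject (agent), not what was asked.
Option (2) clefts "an invoice" — that matches what the question asks about.
So the congruent reply is (2).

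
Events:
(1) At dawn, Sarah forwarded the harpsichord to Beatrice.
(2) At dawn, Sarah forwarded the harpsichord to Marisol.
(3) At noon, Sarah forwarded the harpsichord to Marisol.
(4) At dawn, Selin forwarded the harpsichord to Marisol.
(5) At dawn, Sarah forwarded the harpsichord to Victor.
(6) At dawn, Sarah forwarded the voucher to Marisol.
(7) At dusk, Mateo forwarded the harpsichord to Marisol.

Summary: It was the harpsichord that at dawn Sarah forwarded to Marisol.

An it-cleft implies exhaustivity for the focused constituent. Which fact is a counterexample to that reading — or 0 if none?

6

Focus of the cleft: "the harpsichord" (the thing). Presupposed background: Sarah as agent and Marisol as recipient and at dawn as setting.
The exhaustive reading says no other thing fits that background.
Fact (6) shares the background but with thing = the voucher; exhaustivity is violated.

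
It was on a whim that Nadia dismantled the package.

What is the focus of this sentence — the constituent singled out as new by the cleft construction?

on a whim

In an it-cleft "It was X that/who ...", the clefted constituent X is the focus; the that/who-clause expresses the presupposed open proposition.
Here the focus is "on a whim". The backgrounded (presupposed) material includes "Nadia" and "the package".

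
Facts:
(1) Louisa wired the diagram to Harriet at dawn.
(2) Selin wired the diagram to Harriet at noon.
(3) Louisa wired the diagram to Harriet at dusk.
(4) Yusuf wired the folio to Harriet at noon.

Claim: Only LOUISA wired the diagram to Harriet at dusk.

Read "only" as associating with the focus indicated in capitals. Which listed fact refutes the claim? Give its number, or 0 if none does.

0

Focus (in capitals) is "Louisa" — the agent. "Only" excludes alternative agents while holding fixed the diagram as thing and Harriet as recipient and at dusk as setting.
No fact matches the diagram as thing and Harriet as recipient and at dusk as setting with a different agent — every other fact differs on at least one backgrounded slot. So no fact refutes it.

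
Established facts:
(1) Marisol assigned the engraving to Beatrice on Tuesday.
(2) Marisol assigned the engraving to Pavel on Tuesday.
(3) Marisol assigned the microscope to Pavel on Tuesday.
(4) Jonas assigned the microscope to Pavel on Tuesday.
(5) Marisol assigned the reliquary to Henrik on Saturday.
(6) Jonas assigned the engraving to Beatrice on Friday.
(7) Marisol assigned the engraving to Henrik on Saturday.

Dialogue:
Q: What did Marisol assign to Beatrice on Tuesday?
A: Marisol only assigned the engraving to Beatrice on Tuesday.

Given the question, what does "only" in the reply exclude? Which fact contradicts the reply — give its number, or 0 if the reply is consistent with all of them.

0

The question "What did ...?" targets the thing, so in the reply the focus falls on "the engraving".
"Only" then excludes alternative things while the background — agent = Marisol, recipient = Beatrice, setting = on Tuesday — is held fixed.
No fact keeps agent = Marisol, recipient = Beatrice, setting = on Tuesday while changing the thing; every other fact differs on something backgrounded. The reply stands.
(Fact (2) would refute a reading with focus on the recipient — but that is not what the question asks.)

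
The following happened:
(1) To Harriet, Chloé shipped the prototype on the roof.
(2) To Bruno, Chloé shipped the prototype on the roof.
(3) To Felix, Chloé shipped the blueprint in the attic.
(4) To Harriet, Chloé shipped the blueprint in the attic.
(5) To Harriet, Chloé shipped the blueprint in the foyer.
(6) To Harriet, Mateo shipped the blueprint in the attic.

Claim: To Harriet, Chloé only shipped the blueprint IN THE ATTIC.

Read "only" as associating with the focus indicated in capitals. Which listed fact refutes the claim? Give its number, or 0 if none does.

5

Focus (in capitals) is "in the attic" — the setting. "Only" excludes alternative settings while holding fixed Chloé as agent and the blueprint as thing and Harriet as recipient.
Fact (5) shares the background but differs in setting (in the foyer) — a counterexample.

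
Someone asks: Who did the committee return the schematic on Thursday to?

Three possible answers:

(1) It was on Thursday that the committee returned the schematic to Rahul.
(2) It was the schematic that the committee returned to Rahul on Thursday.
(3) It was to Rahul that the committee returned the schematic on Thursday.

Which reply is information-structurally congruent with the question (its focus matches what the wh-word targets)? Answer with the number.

3

The question word "who" targets the recipient.
Option (1) clefts "on Thursday" — the time, not what was asked.
Option (2) clefts "the schematic" — the direct object, not what was asked.
Option (3) clefts "to Rahul" — that matches what the question asks about.
So the congruent reply is (3).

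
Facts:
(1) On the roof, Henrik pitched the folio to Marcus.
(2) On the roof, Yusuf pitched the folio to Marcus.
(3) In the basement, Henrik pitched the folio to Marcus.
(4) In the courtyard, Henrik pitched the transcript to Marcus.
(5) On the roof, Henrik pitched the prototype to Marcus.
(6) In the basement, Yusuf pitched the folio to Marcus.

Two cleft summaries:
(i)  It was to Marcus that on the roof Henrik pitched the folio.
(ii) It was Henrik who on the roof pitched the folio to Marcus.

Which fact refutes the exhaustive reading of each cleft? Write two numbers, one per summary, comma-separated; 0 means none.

(i): focus "Marcus". No fact shares agent = Henrik, thing = the folio, setting = on the roof with a different recipient. 0.
(ii): focus "Henrik". Looking for thing = the folio, recipient = Marcus, setting = on the roof with some other agent — fact (2) has Yusuf there. Refuted.

0, 2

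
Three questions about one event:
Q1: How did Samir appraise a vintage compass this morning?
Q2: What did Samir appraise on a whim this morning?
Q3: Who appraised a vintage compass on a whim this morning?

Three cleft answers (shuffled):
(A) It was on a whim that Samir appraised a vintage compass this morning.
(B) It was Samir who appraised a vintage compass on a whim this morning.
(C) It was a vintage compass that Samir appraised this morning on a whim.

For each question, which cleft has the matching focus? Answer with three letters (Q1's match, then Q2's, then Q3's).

Q1 asks about the manner; cleft (A) focuses "on a whim", which is the manner — so Q1 → A.
Q2 asks about the direct object; cleft (C) focuses "a vintage compass", which is the direct object — so Q2 → C.
Q3 asks about the subject (agent); cleft (B) focuses "Samir", which is the subject (agent) — so Q3 → B.
Mapping: Q1→A, Q2→C, Q3→B.

ACB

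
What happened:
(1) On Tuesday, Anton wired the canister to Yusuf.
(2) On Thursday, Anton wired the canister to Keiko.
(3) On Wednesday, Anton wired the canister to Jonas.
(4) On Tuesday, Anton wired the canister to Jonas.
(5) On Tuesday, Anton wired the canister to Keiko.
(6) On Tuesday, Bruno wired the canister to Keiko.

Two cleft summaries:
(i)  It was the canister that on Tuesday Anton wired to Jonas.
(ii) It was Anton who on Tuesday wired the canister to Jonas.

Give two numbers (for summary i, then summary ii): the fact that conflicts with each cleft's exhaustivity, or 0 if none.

(i): focus "the canister". No fact shares agent = Anton, recipient = Jonas, setting = on Tuesday with a different thing. 0.
(ii): focus "Anton". No fact shares thing = the canister, recipient = Jonas, setting = on Tuesday with a different agent. 0.

0, 0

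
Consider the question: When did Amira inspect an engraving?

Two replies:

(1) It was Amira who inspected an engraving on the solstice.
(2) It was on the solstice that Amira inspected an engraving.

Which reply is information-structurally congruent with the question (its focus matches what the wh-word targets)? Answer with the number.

2

The question word "when" targets the time.
Option (1) clefts "Amira" — the subject (agent), not what was asked.
Option (2) clefts "on the solstice" — that matches what the question asks about.
So the congruent reply is (2).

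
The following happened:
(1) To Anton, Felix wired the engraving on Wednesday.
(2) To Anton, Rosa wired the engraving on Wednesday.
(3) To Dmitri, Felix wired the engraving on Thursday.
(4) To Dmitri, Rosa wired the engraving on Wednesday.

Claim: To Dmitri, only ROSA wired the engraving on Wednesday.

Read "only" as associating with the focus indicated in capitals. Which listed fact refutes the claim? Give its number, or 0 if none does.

0

Focus (in capitals) is "Rosa" — the agent. "Only" excludes alternative agents while holding fixed thing = the engraving, recipient = Dmitri, setting = on Wednesday.
Every other fact changes something in the background, not just the agent. Nothing refutes the claim.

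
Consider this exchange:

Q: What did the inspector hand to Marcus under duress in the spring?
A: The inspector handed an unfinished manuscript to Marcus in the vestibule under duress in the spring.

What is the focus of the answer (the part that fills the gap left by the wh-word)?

an unfinished manuscript

The wh-word "what" asks about the direct object.
In the answer, "the inspector", "to Marcus", "in the spring" and "under duress" are given — repeated from the question.
"in the vestibule" is also new, but it specifies the location, which is not what the question asks about — so it is not the focus.
The constituent filling the direct object gap is "an unfinished manuscript"; that is the focus.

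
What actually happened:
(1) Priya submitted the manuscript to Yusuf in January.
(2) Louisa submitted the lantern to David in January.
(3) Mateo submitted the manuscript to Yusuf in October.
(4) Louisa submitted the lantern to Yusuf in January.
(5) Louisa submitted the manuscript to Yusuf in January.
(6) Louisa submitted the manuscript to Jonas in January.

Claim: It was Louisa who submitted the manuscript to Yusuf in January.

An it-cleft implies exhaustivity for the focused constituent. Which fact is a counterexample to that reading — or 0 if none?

Focus of the cleft: "Louisa" (the agent). Presupposed background: thing = the manuscript, recipient = Yusuf, setting = in January.
The exhaustive reading says no other agent fits that background.
Fact (1) shares the background but with agent = Priya; exhaustivity is violated.

1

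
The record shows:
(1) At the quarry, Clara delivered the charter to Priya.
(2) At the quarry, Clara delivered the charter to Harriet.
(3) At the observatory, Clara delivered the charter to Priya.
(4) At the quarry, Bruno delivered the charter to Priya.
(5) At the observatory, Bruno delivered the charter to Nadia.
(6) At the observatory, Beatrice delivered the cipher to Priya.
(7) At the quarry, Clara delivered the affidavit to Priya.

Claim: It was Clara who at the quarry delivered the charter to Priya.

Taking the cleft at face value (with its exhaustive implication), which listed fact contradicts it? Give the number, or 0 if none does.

4

Focus of the cleft: "Clara" (the agent). Presupposed background: thing = the charter, recipient = Priya, setting = at the quarry.
Exhaustivity: Clara is the only agent satisfying that background.
But fact (4) also has thing = the charter, recipient = Priya, setting = at the quarry, with agent = Bruno — so the exhaustive reading fails.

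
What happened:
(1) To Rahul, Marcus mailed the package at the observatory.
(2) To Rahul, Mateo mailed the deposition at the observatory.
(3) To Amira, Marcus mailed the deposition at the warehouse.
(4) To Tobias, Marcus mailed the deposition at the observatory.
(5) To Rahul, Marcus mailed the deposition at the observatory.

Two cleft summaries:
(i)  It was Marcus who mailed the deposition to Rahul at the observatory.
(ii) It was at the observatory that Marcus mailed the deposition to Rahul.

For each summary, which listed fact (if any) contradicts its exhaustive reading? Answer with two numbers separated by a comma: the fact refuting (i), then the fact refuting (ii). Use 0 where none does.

(i): focus "Marcus". Looking for the deposition as thing and Rahul as recipient and at the observatory as setting with some other agent — fact (2) has Mateo there. Refuted.
(ii): focus "at the observatory". No fact shares Marcus as agent and the deposition as thing and Rahul as recipient with a different setting. 0.

2, 0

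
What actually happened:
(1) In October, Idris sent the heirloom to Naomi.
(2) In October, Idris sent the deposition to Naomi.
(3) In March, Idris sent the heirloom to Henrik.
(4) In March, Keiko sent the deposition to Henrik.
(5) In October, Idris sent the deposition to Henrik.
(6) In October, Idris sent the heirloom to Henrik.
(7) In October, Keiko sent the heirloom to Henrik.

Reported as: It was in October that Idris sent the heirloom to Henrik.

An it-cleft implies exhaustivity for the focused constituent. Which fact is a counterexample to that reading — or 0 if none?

The cleft puts "in October" in focus and presupposes the open proposition with Idris as agent and the heirloom as thing and Henrik as recipient.
Exhaustivity: in October is the only setting satisfying that background.
But fact (3) also has Idris as agent and the heirloom as thing and Henrik as recipient, with setting = in March — so the exhaustive reading fails.

3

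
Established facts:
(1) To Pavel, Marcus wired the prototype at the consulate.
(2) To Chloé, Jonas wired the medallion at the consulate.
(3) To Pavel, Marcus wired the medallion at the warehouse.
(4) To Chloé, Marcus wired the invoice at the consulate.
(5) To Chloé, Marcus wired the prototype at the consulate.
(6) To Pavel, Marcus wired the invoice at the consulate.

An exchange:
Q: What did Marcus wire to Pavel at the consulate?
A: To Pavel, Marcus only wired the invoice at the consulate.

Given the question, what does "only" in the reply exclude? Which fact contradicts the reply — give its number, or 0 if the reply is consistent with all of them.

The question "What did ...?" targets the thing, so in the reply the focus falls on "the invoice".
So "only" ranges over things; the rest (Marcus as agent and Pavel as recipient and at the consulate as setting) is presupposed.
Fact (1) keeps Marcus as agent and Pavel as recipient and at the consulate as setting but has thing = the prototype; that refutes the reply.
(Fact (4) would refute a reading with focus on the recipient — but that is not what the question asks.)

1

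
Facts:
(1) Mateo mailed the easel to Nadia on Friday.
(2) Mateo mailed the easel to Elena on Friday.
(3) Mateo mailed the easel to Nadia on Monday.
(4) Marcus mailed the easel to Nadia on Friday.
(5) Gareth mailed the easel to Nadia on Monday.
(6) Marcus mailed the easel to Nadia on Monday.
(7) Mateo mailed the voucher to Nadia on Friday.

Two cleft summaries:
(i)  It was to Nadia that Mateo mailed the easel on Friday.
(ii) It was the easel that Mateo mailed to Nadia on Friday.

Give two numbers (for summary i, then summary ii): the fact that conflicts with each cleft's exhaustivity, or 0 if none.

2, 7

Summary (i) focuses "Nadia" (the recipient); background Mateo as agent and the easel as thing and on Friday as setting. Fact (2) matches that background with recipient = Elena — refutes (i).
Summary (ii) focuses "the easel" (the thing); background Mateo as agent and Nadia as recipient and on Friday as setting. Fact (7) matches that background with thing = the voucher — refutes (ii).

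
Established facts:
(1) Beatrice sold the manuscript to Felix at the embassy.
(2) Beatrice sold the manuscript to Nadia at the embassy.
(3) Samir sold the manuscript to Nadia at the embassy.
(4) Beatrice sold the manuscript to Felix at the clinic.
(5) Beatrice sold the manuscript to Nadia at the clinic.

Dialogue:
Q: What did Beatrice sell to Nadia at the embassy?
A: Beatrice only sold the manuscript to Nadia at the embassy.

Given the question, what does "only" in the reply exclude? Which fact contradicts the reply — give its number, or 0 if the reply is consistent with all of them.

The question "What did ...?" targets the thing, so in the reply the focus falls on "the manuscript".
So "only" ranges over things; the rest (agent = Beatrice, recipient = Nadia, setting = at the embassy) is presupposed.
No fact keeps agent = Beatrice, recipient = Nadia, setting = at the embassy while changing the thing; every other fact differs on something backgrounded. The reply stands.
(Fact (1) would refute a reading with focus on the recipient — but that is not what the question asks.)

0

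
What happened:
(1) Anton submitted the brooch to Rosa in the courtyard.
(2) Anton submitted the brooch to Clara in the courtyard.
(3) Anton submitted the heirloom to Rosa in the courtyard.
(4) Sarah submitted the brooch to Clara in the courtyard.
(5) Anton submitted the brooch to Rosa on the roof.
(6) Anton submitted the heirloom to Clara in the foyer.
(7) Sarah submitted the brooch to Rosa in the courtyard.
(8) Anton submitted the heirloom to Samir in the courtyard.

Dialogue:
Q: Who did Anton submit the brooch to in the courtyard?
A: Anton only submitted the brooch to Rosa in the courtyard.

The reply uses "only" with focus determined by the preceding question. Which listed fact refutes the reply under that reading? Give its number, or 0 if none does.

Answering "Who did ... to ...?" puts focus on the recipient — here, "Rosa".
So "only" ranges over recipients; the rest (Anton as agent and the brooch as thing and in the courtyard as setting) is presupposed.
Fact (2) keeps Anton as agent and the brooch as thing and in the courtyard as setting but has recipient = Clara; that refutes the reply.
(Fact (5) would refute a reading with focus on the setting — but that is not what the question asks.)

2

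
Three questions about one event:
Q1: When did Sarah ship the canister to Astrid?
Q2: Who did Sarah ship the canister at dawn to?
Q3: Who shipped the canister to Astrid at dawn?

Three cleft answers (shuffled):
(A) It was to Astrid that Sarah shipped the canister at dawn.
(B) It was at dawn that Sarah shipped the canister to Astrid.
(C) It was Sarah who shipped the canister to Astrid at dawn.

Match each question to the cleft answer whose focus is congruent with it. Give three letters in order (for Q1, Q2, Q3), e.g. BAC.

BAC

Q1 asks about the time; cleft (B) focuses "at dawn", which is the time — so Q1 → B.
Q2 asks about the recipient; cleft (A) focuses "to Astrid", which is the recipient — so Q2 → A.
Q3 asks about the subject (agent); cleft (C) focuses "Sarah", which is the subject (agent) — so Q3 → C.
Mapping: Q1→B, Q2→A, Q3→C.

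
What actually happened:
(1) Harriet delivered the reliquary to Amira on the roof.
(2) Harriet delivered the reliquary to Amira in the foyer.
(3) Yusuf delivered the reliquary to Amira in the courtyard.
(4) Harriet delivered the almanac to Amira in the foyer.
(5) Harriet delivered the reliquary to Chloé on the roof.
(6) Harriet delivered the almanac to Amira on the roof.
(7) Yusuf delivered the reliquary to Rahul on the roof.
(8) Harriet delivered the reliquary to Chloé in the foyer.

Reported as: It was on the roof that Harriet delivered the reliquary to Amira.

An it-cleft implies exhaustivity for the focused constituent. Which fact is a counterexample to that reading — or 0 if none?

Focus of the cleft: "on the roof" (the setting). Presupposed background: Harriet as agent and the reliquary as thing and Amira as recipient.
The exhaustive reading says no other setting fits that background.
Fact (2) shares the background but with setting = in the foyer; exhaustivity is violated.

2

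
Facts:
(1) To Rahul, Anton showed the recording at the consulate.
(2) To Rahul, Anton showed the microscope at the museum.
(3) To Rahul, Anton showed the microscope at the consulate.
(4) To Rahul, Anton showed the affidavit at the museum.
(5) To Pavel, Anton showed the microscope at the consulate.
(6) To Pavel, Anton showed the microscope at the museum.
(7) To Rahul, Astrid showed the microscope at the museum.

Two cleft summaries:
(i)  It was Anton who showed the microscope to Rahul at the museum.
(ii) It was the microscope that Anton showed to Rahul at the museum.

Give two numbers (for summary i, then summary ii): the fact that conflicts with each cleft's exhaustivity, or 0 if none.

7, 4

(i): focus "Anton". Looking for same thing, recipient, setting (the microscope / Rahul / at the museum) with some other agent — fact (7) has Astrid there. Refuted.
(ii): focus "the microscope". Looking for same agent, recipient, setting (Anton / Rahul / at the museum) with some other thing — fact (4) has the affidavit there. Refuted.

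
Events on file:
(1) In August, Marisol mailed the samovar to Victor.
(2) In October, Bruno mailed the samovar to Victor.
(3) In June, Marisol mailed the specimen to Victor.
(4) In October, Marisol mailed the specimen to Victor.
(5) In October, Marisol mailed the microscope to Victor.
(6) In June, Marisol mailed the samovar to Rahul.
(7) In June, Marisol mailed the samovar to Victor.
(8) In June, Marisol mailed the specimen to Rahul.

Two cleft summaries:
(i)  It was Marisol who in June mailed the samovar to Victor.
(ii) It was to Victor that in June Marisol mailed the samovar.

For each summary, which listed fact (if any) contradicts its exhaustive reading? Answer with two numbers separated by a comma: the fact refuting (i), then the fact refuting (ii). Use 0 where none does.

0, 6

Summary (i) focuses "Marisol" (the agent); background thing = the samovar, recipient = Victor, setting = in June. No fact matches that background with a different agent, so 0.
Summary (ii) focuses "Victor" (the recipient); background agent = Marisol, thing = the samovar, setting = in June. Fact (6) matches that background with recipient = Rahul — refutes (ii).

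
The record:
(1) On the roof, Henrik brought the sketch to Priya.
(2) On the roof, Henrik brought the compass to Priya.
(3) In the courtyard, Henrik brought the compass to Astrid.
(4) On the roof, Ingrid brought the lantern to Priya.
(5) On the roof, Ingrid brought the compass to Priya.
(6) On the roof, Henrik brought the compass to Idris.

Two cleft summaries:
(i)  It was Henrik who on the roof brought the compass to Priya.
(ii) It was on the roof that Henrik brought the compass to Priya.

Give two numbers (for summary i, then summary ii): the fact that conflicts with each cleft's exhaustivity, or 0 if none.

Summary (i) focuses "Henrik" (the agent); background thing = the compass, recipient = Priya, setting = on the roof. Fact (5) matches that background with agent = Ingrid — refutes (i).
Summary (ii) focuses "on the roof" (the setting); background agent = Henrik, thing = the compass, recipient = Priya. No fact matches that background with a different setting, so 0.

5, 0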